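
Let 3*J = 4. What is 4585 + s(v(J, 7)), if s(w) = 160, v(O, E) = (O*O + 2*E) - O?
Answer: 4745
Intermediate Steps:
J = 4/3 (J = (⅓)*4 = 4/3 ≈ 1.3333)
v(O, E) = O² - O + 2*E (v(O, E) = (O² + 2*E) - O = O² - O + 2*E)
4585 + s(v(J, 7)) = 4585 + 160 = 4745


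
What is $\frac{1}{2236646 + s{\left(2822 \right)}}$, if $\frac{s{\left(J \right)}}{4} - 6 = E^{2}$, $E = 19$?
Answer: $\frac{1}{2238114} \approx 4.468 \cdot 10^{-7}$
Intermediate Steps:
$s{\left(J \right)} = 1468$ ($s{\left(J \right)} = 24 + 4 \cdot 19^{2} = 24 + 4 \cdot 361 = 24 + 1444 = 1468$)
$\frac{1}{2236646 + s{\left(2822 \right)}} = \frac{1}{2236646 + 1468} = \frac{1}{2238114}$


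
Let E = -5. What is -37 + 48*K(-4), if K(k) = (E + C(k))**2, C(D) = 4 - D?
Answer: 395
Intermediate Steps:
K(k) = (-1 - k)**2 (K(k) = (-5 + (4 - k))**2 = (-1 - k)**2)
-37 + 48*K(-4) = -37 + 48*(1 - 4)**2 = -37 + 48*(-3)**2 = -37 + 48*9 = -37 + 432 = 395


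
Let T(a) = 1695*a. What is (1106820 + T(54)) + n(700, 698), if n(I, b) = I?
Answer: 1199050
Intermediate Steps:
(1106820 + T(54)) + n(700, 698) = (1106820 + 1695*54) + 700 = (1106820 + 91530) + 700 = 1198350 + 700 = 1199050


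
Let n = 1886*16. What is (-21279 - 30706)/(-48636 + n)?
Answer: 10397/3692 ≈ 2.8161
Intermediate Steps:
n = 30176
(-21279 - 30706)/(-48636 + n) = (-21279 - 30706)/(-48636 + 30176) = -51985/(-18460) = -51985*(-1/18460) = 10397/3692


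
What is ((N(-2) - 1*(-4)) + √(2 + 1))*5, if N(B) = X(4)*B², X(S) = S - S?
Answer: 20 + 5*√3 ≈ 28.660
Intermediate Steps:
X(S) = 0
N(B) = 0 (N(B) = 0*B² = 0)
((N(-2) - 1*(-4)) + √(2 + 1))*5 = ((0 - 1*(-4)) + √(2 + 1))*5 = ((0 + 4) + √3)*5 = (4 + √3)*5 = 20 + 5*√3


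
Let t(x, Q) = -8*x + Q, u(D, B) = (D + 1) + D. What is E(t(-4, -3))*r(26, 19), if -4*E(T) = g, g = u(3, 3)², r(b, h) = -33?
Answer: 1617/4 ≈ 404.25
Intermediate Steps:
u(D, B) = 1 + 2*D (u(D, B) = (1 + D) + D = 1 + 2*D)
t(x, Q) = Q - 8*x
g = 49 (g = (1 + 2*3)² = (1 + 6)² = 7² = 49)
E(T) = -49/4 (E(T) = -¼*49 = -49/4)
E(t(-4, -3))*r(26, 19) = -49/4*(-33) = 1617/4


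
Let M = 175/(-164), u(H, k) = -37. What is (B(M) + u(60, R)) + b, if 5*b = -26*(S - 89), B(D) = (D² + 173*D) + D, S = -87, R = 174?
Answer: 93284461/134480 ≈ 693.67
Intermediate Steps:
M = -175/164 (M = 175*(-1/164) = -175/164 ≈ -1.0671)
B(D) = D² + 174*D
b = 4576/5 (b = (-26*(-87 - 89))/5 = (-26*(-176))/5 = (⅕)*4576 = 4576/5 ≈ 915.20)
(B(M) + u(60, R)) + b = (-175*(174 - 175/164)/164 - 37) + 4576/5 = (-175/164*28361/164 - 37) + 4576/5 = (-4963175/26896 - 37) + 4576/5 = -5958327/26896 + 4576/5 = 93284461/134480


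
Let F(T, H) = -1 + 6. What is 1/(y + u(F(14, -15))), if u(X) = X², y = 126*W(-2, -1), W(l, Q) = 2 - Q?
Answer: 1/403 ≈ 0.0024814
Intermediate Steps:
F(T, H) = 5
y = 378 (y = 126*(2 - 1*(-1)) = 126*(2 + 1) = 126*3 = 378)
1/(y + u(F(14, -15))) = 1/(378 + 5²) = 1/(378 + 25) = 1/403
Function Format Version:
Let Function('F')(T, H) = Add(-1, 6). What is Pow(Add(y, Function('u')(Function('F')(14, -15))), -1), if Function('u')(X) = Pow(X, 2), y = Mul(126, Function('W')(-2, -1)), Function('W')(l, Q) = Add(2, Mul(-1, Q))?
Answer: Rational(1, 403) ≈ 0.0024814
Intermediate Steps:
Function('F')(T, H) = 5
y = 378 (y = Mul(126, Add(2, Mul(-1, -1))) = Mul(126, Add(2, 1)) = Mul(126, 3) = 378)
Pow(Add(y, Function('u')(Function('F')(14, -15))), -1) = Pow(Add(378, Pow(5, 2)), -1) = Pow(Add(378, 25), -1) = Pow(403, -1) = Rational(1, 403)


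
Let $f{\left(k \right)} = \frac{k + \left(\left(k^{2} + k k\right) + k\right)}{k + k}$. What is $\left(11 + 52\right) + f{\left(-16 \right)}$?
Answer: $48$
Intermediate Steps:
$f{\left(k \right)} = \frac{2 k + 2 k^{2}}{2 k}$ ($f{\left(k \right)} = \frac{k + \left(\left(k^{2} + k^{2}\right) + k\right)}{2 k} = \left(k + \left(2 k^{2} + k\right)\right) \frac{1}{2 k} = \left(k + \left(k + 2 k^{2}\right)\right) \frac{1}{2 k} = \left(2 k + 2 k^{2}\right) \frac{1}{2 k} = \frac{2 k + 2 k^{2}}{2 k}$)
$\left(11 + 52\right) + f{\left(-16 \right)} = \left(11 + 52\right) + \left(1 - 16\right) = 63 - 15 = 48$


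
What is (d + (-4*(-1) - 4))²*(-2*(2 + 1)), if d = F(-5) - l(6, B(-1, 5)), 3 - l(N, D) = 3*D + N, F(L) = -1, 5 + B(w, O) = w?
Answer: -1536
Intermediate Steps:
B(w, O) = -5 + w
l(N, D) = 3 - N - 3*D (l(N, D) = 3 - (3*D + N) = 3 - (N + 3*D) = 3 + (-N - 3*D) = 3 - N - 3*D)
d = -16 (d = -1 - (3 - 1*6 - 3*(-5 - 1)) = -1 - (3 - 6 - 3*(-6)) = -1 - (3 - 6 + 18) = -1 - 1*15 = -1 - 15 = -16)
(d + (-4*(-1) - 4))²*(-2*(2 + 1)) = (-16 + (-4*(-1) - 4))²*(-2*(2 + 1)) = (-16 + (4 - 4))²*(-2*3) = (-16 + 0)²*(-6) = (-16)²*(-6) = 256*(-6) = -1536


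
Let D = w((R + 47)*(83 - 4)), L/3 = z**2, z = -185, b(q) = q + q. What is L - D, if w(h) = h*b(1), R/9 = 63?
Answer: 5663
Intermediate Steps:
R = 567 (R = 9*63 = 567)
b(q) = 2*q
w(h) = 2*h (w(h) = h*(2*1) = h*2 = 2*h)
L = 102675 (L = 3*(-185)**2 = 3*34225 = 102675)
D = 97012 (D = 2*((567 + 47)*(83 - 4)) = 2*(614*79) = 2*48506 = 97012)
L - D = 102675 - 1*97012 = 102675 - 97012 = 5663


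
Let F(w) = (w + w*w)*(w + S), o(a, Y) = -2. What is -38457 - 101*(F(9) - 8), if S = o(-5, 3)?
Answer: -101279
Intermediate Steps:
S = -2
F(w) = (-2 + w)*(w + w²) (F(w) = (w + w*w)*(w - 2) = (w + w²)*(-2 + w) = (-2 + w)*(w + w²))
-38457 - 101*(F(9) - 8) = -38457 - 101*(9*(-2 + 9² - 1*9) - 8) = -38457 - 101*(9*(-2 + 81 - 9) - 8) = -38457 - 101*(9*70 - 8) = -38457 - 101*(630 - 8) = -38457 - 101*622 = -38457 - 1*62822 = -38457 - 62822 = -101279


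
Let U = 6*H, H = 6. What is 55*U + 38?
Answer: 2018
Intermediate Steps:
U = 36 (U = 6*6 = 36)
55*U + 38 = 55*36 + 38 = 1980 + 38 = 2018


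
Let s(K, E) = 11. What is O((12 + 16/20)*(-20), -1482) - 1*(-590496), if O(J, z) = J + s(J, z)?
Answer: 590251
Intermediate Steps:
O(J, z) = 11 + J (O(J, z) = J + 11 = 11 + J)
O((12 + 16/20)*(-20), -1482) - 1*(-590496) = (11 + (12 + 16/20)*(-20)) - 1*(-590496) = (11 + (12 + 16*(1/20))*(-20)) + 590496 = (11 + (12 + 4/5)*(-20)) + 590496 = (11 + (64/5)*(-20)) + 590496 = (11 - 256) + 590496 = -245 + 590496 = 590251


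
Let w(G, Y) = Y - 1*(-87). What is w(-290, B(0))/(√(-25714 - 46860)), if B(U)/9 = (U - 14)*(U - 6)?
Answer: -843*I*√72574/72574 ≈ -3.1292*I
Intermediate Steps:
B(U) = 9*(-14 + U)*(-6 + U) (B(U) = 9*((U - 14)*(U - 6)) = 9*((-14 + U)*(-6 + U)) = 9*(-14 + U)*(-6 + U))
w(G, Y) = 87 + Y (w(G, Y) = Y + 87 = 87 + Y)
w(-290, B(0))/(√(-25714 - 46860)) = (87 + (756 - 180*0 + 9*0²))/(√(-25714 - 46860)) = (87 + (756 + 0 + 9*0))/(√(-72574)) = (87 + (756 + 0 + 0))/((I*√72574)) = (87 + 756)*(-I*√72574/72574) = 843*(-I*√72574/72574) = -843*I*√72574/72574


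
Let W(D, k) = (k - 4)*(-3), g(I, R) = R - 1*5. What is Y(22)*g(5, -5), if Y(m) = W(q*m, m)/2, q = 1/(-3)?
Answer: 270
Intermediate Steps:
q = -⅓ ≈ -0.33333
g(I, R) = -5 + R (g(I, R) = R - 5 = -5 + R)
W(D, k) = 12 - 3*k (W(D, k) = (-4 + k)*(-3) = 12 - 3*k)
Y(m) = 6 - 3*m/2 (Y(m) = (12 - 3*m)/2 = (12 - 3*m)*(½) = 6 - 3*m/2)
Y(22)*g(5, -5) = (6 - 3/2*22)*(-5 - 5) = (6 - 33)*(-10) = -27*(-10) = 270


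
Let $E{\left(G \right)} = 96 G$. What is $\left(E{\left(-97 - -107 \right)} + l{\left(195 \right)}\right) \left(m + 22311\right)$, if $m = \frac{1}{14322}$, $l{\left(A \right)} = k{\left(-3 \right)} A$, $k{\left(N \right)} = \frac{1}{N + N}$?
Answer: $\frac{84677607895}{4092} \approx 2.0693 \cdot 10^{7}$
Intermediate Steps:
$k{\left(N \right)} = \frac{1}{2 N}$
$l{\left(A \right)} = - \frac{A}{6}$ ($l{\left(A \right)} = \frac{1}{2 \left(-3\right)} A = \frac{1}{2} \left(- \frac{1}{3}\right) A = - \frac{A}{6}$)
$m = \frac{1}{14322} \approx 6.9823 \cdot 10^{-5}$
$\left(E{\left(-97 - -107 \right)} + l{\left(195 \right)}\right) \left(m + 22311\right) = \left(96 \left(-97 - -107\right) - \frac{65}{2}\right) \left(\frac{1}{14322} + 22311\right) = \left(96 \left(-97 + 107\right) - \frac{65}{2}\right) \frac{319538143}{14322} = \left(96 \cdot 10 - \frac{65}{2}\right) \frac{319538143}{14322} = \left(960 - \frac{65}{2}\right) \frac{319538143}{14322} = \frac{1855}{2} \cdot \frac{319538143}{14322} = \frac{84677607895}{4092}$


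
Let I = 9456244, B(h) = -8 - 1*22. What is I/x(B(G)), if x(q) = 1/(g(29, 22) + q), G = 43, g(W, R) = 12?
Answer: -170212392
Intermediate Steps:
B(h) = -30 (B(h) = -8 - 22 = -30)
x(q) = 1/(12 + q)
I/x(B(G)) = 9456244/(1/(12 - 30)) = 9456244/(1/(-18)) = 9456244/(-1/18) = 9456244*(-18) = -170212392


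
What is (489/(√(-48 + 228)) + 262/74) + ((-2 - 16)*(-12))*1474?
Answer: 11780339/37 + 163*√5/10 ≈ 3.1842e+5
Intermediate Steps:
(489/(√(-48 + 228)) + 262/74) + ((-2 - 16)*(-12))*1474 = (489/(√180) + 262*(1/74)) - 18*(-12)*1474 = (489/((6*√5)) + 131/37) + 216*1474 = (489*(√5/30) + 131/37) + 318384 = (163*√5/10 + 131/37) + 318384 = (131/37 + 163*√5/10) + 318384 = 11780339/37 + 163*√5/10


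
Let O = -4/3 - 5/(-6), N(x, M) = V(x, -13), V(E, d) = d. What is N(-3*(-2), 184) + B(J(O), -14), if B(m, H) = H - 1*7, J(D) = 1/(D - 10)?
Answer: -34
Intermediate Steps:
N(x, M) = -13
O = -½ (O = -4*⅓ - 5*(-⅙) = -4/3 + ⅚ = -½ ≈ -0.50000)
J(D) = 1/(-10 + D)
B(m, H) = -7 + H (B(m, H) = H - 7 = -7 + H)
N(-3*(-2), 184) + B(J(O), -14) = -13 + (-7 - 14) = -13 - 21 = -34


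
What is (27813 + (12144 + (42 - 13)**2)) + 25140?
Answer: 65938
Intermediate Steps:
(27813 + (12144 + (42 - 13)**2)) + 25140 = (27813 + (12144 + 29**2)) + 25140 = (27813 + (12144 + 841)) + 25140 = (27813 + 12985) + 25140 = 40798 + 25140 = 65938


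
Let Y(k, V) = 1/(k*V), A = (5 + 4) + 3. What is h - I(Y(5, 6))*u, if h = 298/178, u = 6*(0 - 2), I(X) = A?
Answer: 12965/89 ≈ 145.67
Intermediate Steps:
A = 12 (A = 9 + 3 = 12)
Y(k, V) = 1/(V*k)
I(X) = 12
u = -12 (u = 6*(-2) = -12)
h = 149/89 (h = 298*(1/178) = 149/89 ≈ 1.6742)
h - I(Y(5, 6))*u = 149/89 - 12*(-12) = 149/89 - 1*(-144) = 149/89 + 144 = 12965/89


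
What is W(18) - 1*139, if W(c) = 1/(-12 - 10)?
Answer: -3059/22 ≈ -139.05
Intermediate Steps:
W(c) = -1/22 (W(c) = 1/(-22) = -1/22)
W(18) - 1*139 = -1/22 - 1*139 = -1/22 - 139 = -3059/22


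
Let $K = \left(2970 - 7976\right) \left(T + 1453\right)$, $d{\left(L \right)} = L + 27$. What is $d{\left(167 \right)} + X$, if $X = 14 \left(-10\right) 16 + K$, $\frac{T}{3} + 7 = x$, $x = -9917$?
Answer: $141762868$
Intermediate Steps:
$T = -29772$ ($T = -21 + 3 \left(-9917\right) = -21 - 29751 = -29772$)
$d{\left(L \right)} = 27 + L$
$K = 141764914$ ($K = \left(2970 - 7976\right) \left(-29772 + 1453\right) = \left(-5006\right) \left(-28319\right) = 141764914$)
$X = 141762674$ ($X = 14 \left(-10\right) 16 + 141764914 = \left(-140\right) 16 + 141764914 = -2240 + 141764914 = 141762674$)
$d{\left(167 \right)} + X = \left(27 + 167\right) + 141762674 = 194 + 141762674 = 141762868$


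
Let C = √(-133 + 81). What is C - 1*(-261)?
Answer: 261 + 2*I*√13 ≈ 261.0 + 7.2111*I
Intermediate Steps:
C = 2*I*√13 (C = √(-52) = 2*I*√13 ≈ 7.2111*I)
C - 1*(-261) = 2*I*√13 - 1*(-261) = 2*I*√13 + 261 = 261 + 2*I*√13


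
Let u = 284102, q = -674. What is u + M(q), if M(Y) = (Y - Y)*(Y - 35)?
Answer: 284102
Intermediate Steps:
M(Y) = 0 (M(Y) = 0*(-35 + Y) = 0)
u + M(q) = 284102 + 0 = 284102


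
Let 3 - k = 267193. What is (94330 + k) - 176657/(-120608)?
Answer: -20848122223/120608 ≈ -1.7286e+5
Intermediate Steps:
k = -267190 (k = 3 - 1*267193 = 3 - 267193 = -267190)
(94330 + k) - 176657/(-120608) = (94330 - 267190) - 176657/(-120608) = -172860 - 176657*(-1/120608) = -172860 + 176657/120608 = -20848122223/120608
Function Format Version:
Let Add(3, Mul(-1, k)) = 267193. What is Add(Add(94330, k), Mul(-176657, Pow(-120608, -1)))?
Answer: Rational(-20848122223, 120608) ≈ -1.7286e+5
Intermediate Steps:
k = -267190 (k = Add(3, Mul(-1, 267193)) = Add(3, -267193) = -267190)
Add(Add(94330, k), Mul(-176657, Pow(-120608, -1))) = Add(Add(94330, -267190), Mul(-176657, Pow(-120608, -1))) = Add(-172860, Mul(-176657, Rational(-1, 120608))) = Add(-172860, Rational(176657, 120608)) = Rational(-20848122223, 120608)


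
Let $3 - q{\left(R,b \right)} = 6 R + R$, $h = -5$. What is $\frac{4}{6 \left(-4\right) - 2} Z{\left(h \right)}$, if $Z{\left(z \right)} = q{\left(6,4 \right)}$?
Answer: $6$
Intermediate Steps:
$q{\left(R,b \right)} = 3 - 7 R$ ($q{\left(R,b \right)} = 3 - \left(6 R + R\right) = 3 - 7 R$)
$Z{\left(z \right)} = -39$ ($Z{\left(z \right)} = 3 - 42 = -39$)
$\frac{4}{6 \left(-4\right) - 2} Z{\left(h \right)} = \frac{4}{6 \left(-4\right) - 2} \left(-39\right) = \frac{4}{-24 - 2} \left(-39\right) = \frac{4}{-26} \left(-39\right) = 4 \left(- \frac{1}{26}\right) \left(-39\right) = \left(- \frac{2}{13}\right) \left(-39\right) = 6$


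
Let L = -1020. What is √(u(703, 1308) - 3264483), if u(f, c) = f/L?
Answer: I*√849092207565/510 ≈ 1806.8*I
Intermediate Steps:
u(f, c) = -f/1020 (u(f, c) = f/(-1020) = f*(-1/1020) = -f/1020)
√(u(703, 1308) - 3264483) = √(-1/1020*703 - 3264483) = √(-703/1020 - 3264483) = √(-3329773363/1020) = I*√849092207565/510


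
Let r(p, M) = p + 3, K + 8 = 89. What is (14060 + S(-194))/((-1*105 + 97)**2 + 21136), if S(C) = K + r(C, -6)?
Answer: 279/424 ≈ 0.65802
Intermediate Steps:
K = 81 (K = -8 + 89 = 81)
r(p, M) = 3 + p
S(C) = 84 + C (S(C) = 81 + (3 + C) = 84 + C)
(14060 + S(-194))/((-1*105 + 97)**2 + 21136) = (14060 + (84 - 194))/((-1*105 + 97)**2 + 21136) = (14060 - 110)/((-105 + 97)**2 + 21136) = 13950/((-8)**2 + 21136) = 13950/(64 + 21136) = 13950/21200 = 13950*(1/21200) = 279/424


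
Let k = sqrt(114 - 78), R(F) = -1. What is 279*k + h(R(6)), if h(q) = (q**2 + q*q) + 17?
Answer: 1693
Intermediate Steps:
k = 6 (k = sqrt(36) = 6)
h(q) = 17 + 2*q**2 (h(q) = (q**2 + q**2) + 17 = 2*q**2 + 17 = 17 + 2*q**2)
279*k + h(R(6)) = 279*6 + (17 + 2*(-1)**2) = 1674 + (17 + 2*1) = 1674 + (17 + 2) = 1674 + 19 = 1693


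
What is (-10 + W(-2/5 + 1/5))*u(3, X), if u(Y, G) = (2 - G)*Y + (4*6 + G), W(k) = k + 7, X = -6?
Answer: -672/5 ≈ -134.40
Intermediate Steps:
W(k) = 7 + k
u(Y, G) = 24 + G + Y*(2 - G) (u(Y, G) = Y*(2 - G) + (24 + G) = 24 + G + Y*(2 - G))
(-10 + W(-2/5 + 1/5))*u(3, X) = (-10 + (7 + (-2/5 + 1/5)))*(24 - 6 + 2*3 - 1*(-6)*3) = (-10 + (7 + (-2*1/5 + 1*(1/5))))*(24 - 6 + 6 + 18) = (-10 + (7 + (-2/5 + 1/5)))*42 = (-10 + (7 - 1/5))*42 = (-10 + 34/5)*42 = -16/5*42 = -672/5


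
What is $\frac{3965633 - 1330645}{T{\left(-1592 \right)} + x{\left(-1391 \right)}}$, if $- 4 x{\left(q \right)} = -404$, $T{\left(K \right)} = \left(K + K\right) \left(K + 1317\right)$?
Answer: $\frac{2634988}{875701} \approx 3.009$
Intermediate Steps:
$T{\left(K \right)} = 2 K \left(1317 + K\right)$
$x{\left(q \right)} = 101$ ($x{\left(q \right)} = \left(- \frac{1}{4}\right) \left(-404\right) = 101$)
$\frac{3965633 - 1330645}{T{\left(-1592 \right)} + x{\left(-1391 \right)}} = \frac{3965633 - 1330645}{2 \left(-1592\right) \left(1317 - 1592\right) + 101} = \frac{2634988}{2 \left(-1592\right) \left(-275\right) + 101} = \frac{2634988}{875600 + 101} = \frac{2634988}{875701}$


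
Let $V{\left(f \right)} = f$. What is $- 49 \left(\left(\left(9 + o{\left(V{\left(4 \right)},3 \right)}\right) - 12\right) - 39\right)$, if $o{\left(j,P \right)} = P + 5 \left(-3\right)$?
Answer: $2646$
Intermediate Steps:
$o{\left(j,P \right)} = -15 + P$ ($o{\left(j,P \right)} = P - 15 = -15 + P$)
$- 49 \left(\left(\left(9 + o{\left(V{\left(4 \right)},3 \right)}\right) - 12\right) - 39\right) = - 49 \left(\left(\left(9 + \left(-15 + 3\right)\right) - 12\right) - 39\right) = - 49 \left(\left(\left(9 - 12\right) - 12\right) - 39\right) = - 49 \left(\left(-3 - 12\right) - 39\right) = - 49 \left(-15 - 39\right) = \left(-49\right) \left(-54\right) = 2646$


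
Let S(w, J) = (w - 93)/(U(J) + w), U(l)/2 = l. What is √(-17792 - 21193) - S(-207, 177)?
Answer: 100/49 + I*√38985 ≈ 2.0408 + 197.45*I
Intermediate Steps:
U(l) = 2*l
S(w, J) = (-93 + w)/(w + 2*J) (S(w, J) = (w - 93)/(2*J + w) = (-93 + w)/(w + 2*J))
√(-17792 - 21193) - S(-207, 177) = √(-17792 - 21193) - (-93 - 207)/(-207 + 2*177) = √(-38985) - (-300)/(-207 + 354) = I*√38985 - (-300)/147 = I*√38985 - 1*(-100/49) = I*√38985 + 100/49 = 100/49 + I*√38985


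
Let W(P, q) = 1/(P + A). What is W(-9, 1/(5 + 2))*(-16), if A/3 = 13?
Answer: -8/15 ≈ -0.53333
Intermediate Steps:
A = 39 (A = 3*13 = 39)
W(P, q) = 1/(39 + P) (W(P, q) = 1/(P + 39) = 1/(39 + P))
W(-9, 1/(5 + 2))*(-16) = -16/(39 - 9) = -16/30 = (1/30)*(-16) = -8/15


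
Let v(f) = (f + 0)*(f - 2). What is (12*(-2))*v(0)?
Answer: 0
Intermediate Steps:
v(f) = f*(-2 + f)
(12*(-2))*v(0) = (12*(-2))*(0*(-2 + 0)) = -0*(-2) = -24*0 = 0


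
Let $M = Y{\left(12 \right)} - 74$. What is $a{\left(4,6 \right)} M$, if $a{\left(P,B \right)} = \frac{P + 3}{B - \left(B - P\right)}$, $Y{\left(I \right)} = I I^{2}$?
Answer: $\frac{5789}{2} \approx 2894.5$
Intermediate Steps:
$Y{\left(I \right)} = I^{3}$
$a{\left(P,B \right)} = \frac{3 + P}{P}$
$M = 1654$ ($M = 12^{3} - 74 = 1728 - 74 = 1654$)
$a{\left(4,6 \right)} M = \frac{3 + 4}{4} \cdot 1654 = \frac{1}{4} \cdot 7 \cdot 1654 = \frac{7}{4} \cdot 1654 = \frac{5789}{2}$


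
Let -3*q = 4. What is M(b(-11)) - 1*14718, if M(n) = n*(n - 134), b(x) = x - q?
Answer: -119963/9 ≈ -13329.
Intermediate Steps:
q = -4/3 (q = -⅓*4 = -4/3 ≈ -1.3333)
b(x) = 4/3 + x (b(x) = x - 1*(-4/3) = x + 4/3 = 4/3 + x)
M(n) = n*(-134 + n)
M(b(-11)) - 1*14718 = (4/3 - 11)*(-134 + (4/3 - 11)) - 1*14718 = -29*(-134 - 29/3)/3 - 14718 = -29/3*(-431/3) - 14718 = 12499/9 - 14718 = -119963/9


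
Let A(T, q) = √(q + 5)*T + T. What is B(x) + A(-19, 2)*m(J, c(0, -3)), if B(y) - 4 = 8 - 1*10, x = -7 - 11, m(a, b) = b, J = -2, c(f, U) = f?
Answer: 2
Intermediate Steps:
x = -18
A(T, q) = T + T*√(5 + q) (A(T, q) = √(5 + q)*T + T = T*√(5 + q) + T = T + T*√(5 + q))
B(y) = 2 (B(y) = 4 + (8 - 1*10) = 4 + (8 - 10) = 4 - 2 = 2)
B(x) + A(-19, 2)*m(J, c(0, -3)) = 2 - 19*(1 + √(5 + 2))*0 = 2 - 19*(1 + √7)*0 = 2 + (-19 - 19*√7)*0 = 2 + 0 = 2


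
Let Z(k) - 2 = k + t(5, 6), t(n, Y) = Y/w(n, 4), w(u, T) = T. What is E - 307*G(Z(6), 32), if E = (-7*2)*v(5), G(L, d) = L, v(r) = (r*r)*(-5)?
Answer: -2333/2 ≈ -1166.5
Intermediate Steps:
t(n, Y) = Y/4
v(r) = -5*r² (v(r) = r²*(-5) = -5*r²)
Z(k) = 7/2 + k (Z(k) = 2 + (k + (¼)*6) = 2 + (k + 3/2) = 2 + (3/2 + k) = 7/2 + k)
E = 1750 (E = (-7*2)*(-5*5²) = -(-70)*25 = -14*(-125) = 1750)
E - 307*G(Z(6), 32) = 1750 - 307*(7/2 + 6) = 1750 - 307*19/2 = 1750 - 5833/2 = -2333/2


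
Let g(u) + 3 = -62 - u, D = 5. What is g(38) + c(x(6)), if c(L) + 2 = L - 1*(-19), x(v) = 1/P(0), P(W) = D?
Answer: -429/5 ≈ -85.800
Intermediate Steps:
g(u) = -65 - u (g(u) = -3 + (-62 - u) = -65 - u)
P(W) = 5
x(v) = 1/5
c(L) = 17 + L (c(L) = -2 + (L - 1*(-19)) = -2 + (L + 19) = -2 + (19 + L) = 17 + L)
g(38) + c(x(6)) = (-65 - 1*38) + (17 + 1/5) = (-65 - 38) + 86/5 = -103 + 86/5 = -429/5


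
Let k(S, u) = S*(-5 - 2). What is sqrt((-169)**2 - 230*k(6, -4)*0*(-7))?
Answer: 169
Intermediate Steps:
k(S, u) = -7*S (k(S, u) = S*(-7) = -7*S)
sqrt((-169)**2 - 230*k(6, -4)*0*(-7)) = sqrt((-169)**2 - 230*-7*6*0*(-7)) = sqrt(28561 - 230*(-42*0)*(-7)) = sqrt(28561 - 0*(-7)) = sqrt(28561 - 230*0) = sqrt(28561 + 0) = sqrt(28561) = 169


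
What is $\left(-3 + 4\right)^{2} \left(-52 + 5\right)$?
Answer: $-47$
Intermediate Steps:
$\left(-3 + 4\right)^{2} \left(-52 + 5\right) = 1^{2} \left(-47\right) = 1 \left(-47\right) = -47$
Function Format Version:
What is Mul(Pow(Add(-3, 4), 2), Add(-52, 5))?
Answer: -47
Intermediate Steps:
Mul(Pow(Add(-3, 4), 2), Add(-52, 5)) = Mul(Pow(1, 2), -47) = Mul(1, -47) = -47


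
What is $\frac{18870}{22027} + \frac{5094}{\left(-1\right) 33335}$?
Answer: $\frac{516825912}{734270045} \approx 0.70386$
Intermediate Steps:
$\frac{18870}{22027} + \frac{5094}{\left(-1\right) 33335} = 18870 \cdot \frac{1}{22027} + \frac{5094}{-33335} = \frac{18870}{22027} + 5094 \left(- \frac{1}{33335}\right) = \frac{18870}{22027} - \frac{5094}{33335} = \frac{516825912}{734270045}$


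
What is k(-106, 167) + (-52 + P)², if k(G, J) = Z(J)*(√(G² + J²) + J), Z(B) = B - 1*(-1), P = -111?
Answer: 54625 + 840*√1565 ≈ 87856.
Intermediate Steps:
Z(B) = 1 + B (Z(B) = B + 1 = 1 + B)
k(G, J) = (1 + J)*(J + √(G² + J²)) (k(G, J) = (1 + J)*(√(G² + J²) + J) = (1 + J)*(J + √(G² + J²)))
k(-106, 167) + (-52 + P)² = (1 + 167)*(167 + √((-106)² + 167²)) + (-52 - 111)² = 168*(167 + √(11236 + 27889)) + (-163)² = 168*(167 + √39125) + 26569 = 168*(167 + 5*√1565) + 26569 = (28056 + 840*√1565) + 26569 = 54625 + 840*√1565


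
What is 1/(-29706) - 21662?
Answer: -643491373/29706 ≈ -21662.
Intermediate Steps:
1/(-29706) - 21662 = -1/29706 - 21662 = -643491373/29706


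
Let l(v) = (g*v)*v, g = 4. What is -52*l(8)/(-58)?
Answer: 6656/29 ≈ 229.52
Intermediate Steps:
l(v) = 4*v**2 (l(v) = (4*v)*v = 4*v**2)
-52*l(8)/(-58) = -208*8**2/(-58) = -208*64*(-1/58) = -52*256*(-1/58) = -13312*(-1/58) = 6656/29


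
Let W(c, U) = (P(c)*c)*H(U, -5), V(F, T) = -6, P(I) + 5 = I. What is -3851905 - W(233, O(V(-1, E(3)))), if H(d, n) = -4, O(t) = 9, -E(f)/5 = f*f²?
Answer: -3639409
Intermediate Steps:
P(I) = -5 + I
E(f) = -5*f³ (E(f) = -5*f*f² = -5*f³)
W(c, U) = -4*c*(-5 + c) (W(c, U) = ((-5 + c)*c)*(-4) = (c*(-5 + c))*(-4) = -4*c*(-5 + c))
-3851905 - W(233, O(V(-1, E(3)))) = -3851905 - 4*233*(5 - 1*233) = -3851905 - 4*233*(5 - 233) = -3851905 - 4*233*(-228) = -3851905 - 1*(-212496) = -3851905 + 212496 = -3639409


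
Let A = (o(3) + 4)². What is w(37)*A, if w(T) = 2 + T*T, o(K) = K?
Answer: 67179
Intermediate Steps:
A = 49 (A = (3 + 4)² = 7² = 49)
w(T) = 2 + T²
w(37)*A = (2 + 37²)*49 = (2 + 1369)*49 = 1371*49 = 67179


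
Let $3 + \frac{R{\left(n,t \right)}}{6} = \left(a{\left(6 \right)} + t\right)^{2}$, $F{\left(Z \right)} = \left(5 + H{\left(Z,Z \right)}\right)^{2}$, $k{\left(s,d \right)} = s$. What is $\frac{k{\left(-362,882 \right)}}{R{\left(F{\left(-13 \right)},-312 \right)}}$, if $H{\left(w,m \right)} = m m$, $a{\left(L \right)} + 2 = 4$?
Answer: $- \frac{181}{288291} \approx -0.00062784$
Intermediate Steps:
$a{\left(L \right)} = 2$ ($a{\left(L \right)} = -2 + 4 = 2$)
$H{\left(w,m \right)} = m^{2}$
$F{\left(Z \right)} = \left(5 + Z^{2}\right)^{2}$
$R{\left(n,t \right)} = -18 + 6 \left(2 + t\right)^{2}$
$\frac{k{\left(-362,882 \right)}}{R{\left(F{\left(-13 \right)},-312 \right)}} = - \frac{362}{-18 + 6 \left(2 - 312\right)^{2}} = - \frac{362}{-18 + 6 \left(-310\right)^{2}} = - \frac{362}{-18 + 6 \cdot 96100} = - \frac{362}{-18 + 576600} = - \frac{362}{576582} = \left(-362\right) \frac{1}{576582} = - \frac{181}{288291}$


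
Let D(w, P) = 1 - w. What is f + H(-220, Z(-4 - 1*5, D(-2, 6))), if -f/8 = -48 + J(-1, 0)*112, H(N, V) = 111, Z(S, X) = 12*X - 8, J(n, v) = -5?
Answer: 4975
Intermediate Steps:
Z(S, X) = -8 + 12*X
f = 4864 (f = -8*(-48 - 5*112) = -8*(-48 - 560) = -8*(-608) = 4864)
f + H(-220, Z(-4 - 1*5, D(-2, 6))) = 4864 + 111 = 4975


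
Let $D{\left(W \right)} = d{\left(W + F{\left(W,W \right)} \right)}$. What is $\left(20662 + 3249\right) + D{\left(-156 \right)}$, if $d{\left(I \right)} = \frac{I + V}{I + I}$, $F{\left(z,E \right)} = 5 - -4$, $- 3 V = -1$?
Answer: $\frac{10544971}{441} \approx 23912.0$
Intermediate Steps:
$V = \frac{1}{3}$ ($V = \left(- \frac{1}{3}\right) \left(-1\right) = \frac{1}{3} \approx 0.33333$)
$F{\left(z,E \right)} = 9$ ($F{\left(z,E \right)} = 5 + 4 = 9$)
$d{\left(I \right)} = \frac{\frac{1}{3} + I}{2 I}$ ($d{\left(I \right)} = \frac{I + \frac{1}{3}}{I + I} = \frac{\frac{1}{3} + I}{2 I}$)
$D{\left(W \right)} = \frac{28 + 3 W}{6 \left(9 + W\right)}$ ($D{\left(W \right)} = \frac{1 + 3 \left(W + 9\right)}{6 \left(W + 9\right)} = \frac{1 + 3 \left(9 + W\right)}{6 \left(9 + W\right)} = \frac{1 + \left(27 + 3 W\right)}{6 \left(9 + W\right)} = \frac{28 + 3 W}{6 \left(9 + W\right)}$)
$\left(20662 + 3249\right) + D{\left(-156 \right)} = \left(20662 + 3249\right) + \frac{28 + 3 \left(-156\right)}{6 \left(9 - 156\right)} = 23911 + \frac{28 - 468}{6 \left(-147\right)} = 23911 + \frac{1}{6} \left(- \frac{1}{147}\right) \left(-440\right) = 23911 + \frac{220}{441} = \frac{10544971}{441}$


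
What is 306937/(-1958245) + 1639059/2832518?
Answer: 2340274514089/5546764210910 ≈ 0.42192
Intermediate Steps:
306937/(-1958245) + 1639059/2832518 = 306937*(-1/1958245) + 1639059*(1/2832518) = -306937/1958245 + 1639059/2832518 = 2340274514089/5546764210910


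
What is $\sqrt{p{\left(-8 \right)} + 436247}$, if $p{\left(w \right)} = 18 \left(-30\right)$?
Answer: $\sqrt{435707} \approx 660.08$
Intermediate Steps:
$p{\left(w \right)} = -540$
$\sqrt{p{\left(-8 \right)} + 436247} = \sqrt{-540 + 436247} = \sqrt{435707}$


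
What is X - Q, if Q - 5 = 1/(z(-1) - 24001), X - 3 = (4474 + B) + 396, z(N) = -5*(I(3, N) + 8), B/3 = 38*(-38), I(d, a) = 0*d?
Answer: 12885977/24041 ≈ 536.00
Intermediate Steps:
I(d, a) = 0
B = -4332 (B = 3*(38*(-38)) = 3*(-1444) = -4332)
z(N) = -40 (z(N) = -5*(0 + 8) = -5*8 = -40)
X = 541 (X = 3 + ((4474 - 4332) + 396) = 3 + (142 + 396) = 3 + 538 = 541)
Q = 120204/24041 (Q = 5 + 1/(-40 - 24001) = 5 + 1/(-24041) = 5 - 1/24041 = 120204/24041 ≈ 5.0000)
X - Q = 541 - 1*120204/24041 = 541 - 120204/24041 = 12885977/24041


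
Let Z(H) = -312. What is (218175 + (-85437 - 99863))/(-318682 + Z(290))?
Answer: -32875/318994 ≈ -0.10306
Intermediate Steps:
(218175 + (-85437 - 99863))/(-318682 + Z(290)) = (218175 + (-85437 - 99863))/(-318682 - 312) = (218175 - 185300)/(-318994) = 32875*(-1/318994) = -32875/318994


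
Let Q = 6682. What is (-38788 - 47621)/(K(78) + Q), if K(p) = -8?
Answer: -86409/6674 ≈ -12.947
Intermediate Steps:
(-38788 - 47621)/(K(78) + Q) = (-38788 - 47621)/(-8 + 6682) = -86409/6674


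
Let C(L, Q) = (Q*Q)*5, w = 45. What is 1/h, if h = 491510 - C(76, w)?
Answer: 1/481385 ≈ 2.0773e-6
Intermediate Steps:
C(L, Q) = 5*Q**2 (C(L, Q) = Q**2*5 = 5*Q**2)
h = 481385 (h = 491510 - 5*45**2 = 491510 - 5*2025 = 491510 - 1*10125 = 491510 - 10125 = 481385)
1/h = 1/481385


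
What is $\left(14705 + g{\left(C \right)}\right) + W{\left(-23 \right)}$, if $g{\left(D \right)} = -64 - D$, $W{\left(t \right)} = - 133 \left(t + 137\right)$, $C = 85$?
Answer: $-606$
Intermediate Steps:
$W{\left(t \right)} = -18221 - 133 t$ ($W{\left(t \right)} = - 133 \left(137 + t\right) = -18221 - 133 t$)
$\left(14705 + g{\left(C \right)}\right) + W{\left(-23 \right)} = \left(14705 - 149\right) - 15162 = 14556 - 15162 = -606$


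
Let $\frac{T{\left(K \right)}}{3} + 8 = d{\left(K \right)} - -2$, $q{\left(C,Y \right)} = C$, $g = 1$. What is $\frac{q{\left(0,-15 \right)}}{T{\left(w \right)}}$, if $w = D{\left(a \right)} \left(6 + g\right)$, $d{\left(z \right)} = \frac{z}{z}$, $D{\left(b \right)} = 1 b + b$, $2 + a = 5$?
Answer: $0$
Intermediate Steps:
$a = 3$ ($a = -2 + 5 = 3$)
$D{\left(b \right)} = 2 b$ ($D{\left(b \right)} = b + b = 2 b$)
$d{\left(z \right)} = 1$
$w = 42$ ($w = 2 \cdot 3 \left(6 + 1\right) = 6 \cdot 7 = 42$)
$T{\left(K \right)} = -15$ ($T{\left(K \right)} = -24 + 3 \left(1 - -2\right) = -24 + 3 \left(1 + 2\right) = -24 + 3 \cdot 3 = -24 + 9 = -15$)
$\frac{q{\left(0,-15 \right)}}{T{\left(w \right)}} = \frac{0}{-15} = 0 \left(- \frac{1}{15}\right) = 0$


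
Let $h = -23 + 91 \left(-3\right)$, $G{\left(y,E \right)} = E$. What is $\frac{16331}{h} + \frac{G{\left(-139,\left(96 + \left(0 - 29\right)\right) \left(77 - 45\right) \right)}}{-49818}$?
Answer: $- \frac{407106191}{7373064} \approx -55.215$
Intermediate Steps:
$h = -296$ ($h = -23 - 273 = -296$)
$\frac{16331}{h} + \frac{G{\left(-139,\left(96 + \left(0 - 29\right)\right) \left(77 - 45\right) \right)}}{-49818} = \frac{16331}{-296} + \frac{\left(96 + \left(0 - 29\right)\right) \left(77 - 45\right)}{-49818} = 16331 \left(- \frac{1}{296}\right) + \left(96 - 29\right) 32 \left(- \frac{1}{49818}\right) = - \frac{16331}{296} + 67 \cdot 32 \left(- \frac{1}{49818}\right) = - \frac{16331}{296} + 2144 \left(- \frac{1}{49818}\right) = - \frac{16331}{296} - \frac{1072}{24909} = - \frac{407106191}{7373064}$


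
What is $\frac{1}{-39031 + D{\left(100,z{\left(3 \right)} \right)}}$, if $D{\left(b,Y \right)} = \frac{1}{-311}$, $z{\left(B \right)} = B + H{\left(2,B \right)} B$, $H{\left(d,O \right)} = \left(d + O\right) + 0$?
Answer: $- \frac{311}{12138642} \approx -2.5621 \cdot 10^{-5}$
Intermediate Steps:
$H{\left(d,O \right)} = O + d$ ($H{\left(d,O \right)} = \left(O + d\right) + 0 = O + d$)
$z{\left(B \right)} = B + B \left(2 + B\right)$ ($z{\left(B \right)} = B + \left(B + 2\right) B = B + \left(2 + B\right) B = B + B \left(2 + B\right)$)
$D{\left(b,Y \right)} = - \frac{1}{311}$
$\frac{1}{-39031 + D{\left(100,z{\left(3 \right)} \right)}} = \frac{1}{-39031 - \frac{1}{311}} = \frac{1}{- \frac{12138642}{311}} = - \frac{311}{12138642}$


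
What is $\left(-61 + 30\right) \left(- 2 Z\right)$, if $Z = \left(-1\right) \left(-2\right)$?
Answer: $124$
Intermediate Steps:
$Z = 2$
$\left(-61 + 30\right) \left(- 2 Z\right) = \left(-61 + 30\right) \left(\left(-2\right) 2\right) = \left(-31\right) \left(-4\right) = 124$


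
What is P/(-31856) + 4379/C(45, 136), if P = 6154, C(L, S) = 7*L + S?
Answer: 34335/3608 ≈ 9.5164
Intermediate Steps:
C(L, S) = S + 7*L
P/(-31856) + 4379/C(45, 136) = 6154/(-31856) + 4379/(136 + 7*45) = 6154*(-1/31856) + 4379/(136 + 315) = -17/88 + 4379/451 = 34335/3608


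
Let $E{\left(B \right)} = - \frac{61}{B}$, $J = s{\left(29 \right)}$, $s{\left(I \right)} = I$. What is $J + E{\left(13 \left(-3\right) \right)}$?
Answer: $\frac{1192}{39} \approx 30.564$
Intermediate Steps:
$J = 29$
$J + E{\left(13 \left(-3\right) \right)} = 29 - \frac{61}{13 \left(-3\right)} = 29 - \frac{61}{-39} = 29 - - \frac{61}{39} = 29 + \frac{61}{39} = \frac{1192}{39}$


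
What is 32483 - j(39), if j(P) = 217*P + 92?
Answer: 23928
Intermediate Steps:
j(P) = 92 + 217*P
32483 - j(39) = 32483 - (92 + 217*39) = 32483 - (92 + 8463) = 32483 - 1*8555 = 32483 - 8555 = 23928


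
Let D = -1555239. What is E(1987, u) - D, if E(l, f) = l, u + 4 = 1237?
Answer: 1557226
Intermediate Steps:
u = 1233 (u = -4 + 1237 = 1233)
E(1987, u) - D = 1987 - 1*(-1555239) = 1987 + 1555239 = 1557226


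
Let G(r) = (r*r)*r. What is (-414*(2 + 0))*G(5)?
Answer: -103500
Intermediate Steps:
G(r) = r³ (G(r) = r²*r = r³)
(-414*(2 + 0))*G(5) = -414*(2 + 0)*5³ = -414*2*125 = -69*12*125 = -828*125 = -103500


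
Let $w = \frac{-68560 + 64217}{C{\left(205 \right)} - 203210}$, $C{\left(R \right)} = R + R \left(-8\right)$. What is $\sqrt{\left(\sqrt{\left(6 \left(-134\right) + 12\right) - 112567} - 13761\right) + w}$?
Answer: $\frac{\sqrt{-576303956906790 + 41879576025 i \sqrt{113359}}}{204645} \approx 1.435 + 117.32 i$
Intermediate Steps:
$C{\left(R \right)} = - 7 R$ ($C{\left(R \right)} = R - 8 R = - 7 R$)
$w = \frac{4343}{204645}$ ($w = \frac{-68560 + 64217}{\left(-7\right) 205 - 203210} = - \frac{4343}{-1435 - 203210} = - \frac{4343}{-204645} = \left(-4343\right) \left(- \frac{1}{204645}\right) = \frac{4343}{204645} \approx 0.021222$)
$\sqrt{\left(\sqrt{\left(6 \left(-134\right) + 12\right) - 112567} - 13761\right) + w} = \sqrt{\left(\sqrt{\left(6 \left(-134\right) + 12\right) - 112567} - 13761\right) + \frac{4343}{204645}} = \sqrt{\left(\sqrt{\left(-804 + 12\right) - 112567} - 13761\right) + \frac{4343}{204645}} = \sqrt{\left(\sqrt{-792 - 112567} - 13761\right) + \frac{4343}{204645}} = \sqrt{\left(\sqrt{-113359} - 13761\right) + \frac{4343}{204645}} = \sqrt{\left(i \sqrt{113359} - 13761\right) + \frac{4343}{204645}} = \sqrt{\left(-13761 + i \sqrt{113359}\right) + \frac{4343}{204645}} = \sqrt{- \frac{2816115502}{204645} + i \sqrt{113359}}$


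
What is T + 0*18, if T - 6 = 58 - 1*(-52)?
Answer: 116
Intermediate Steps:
T = 116 (T = 6 + (58 - 1*(-52)) = 6 + (58 + 52) = 6 + 110 = 116)
T + 0*18 = 116 + 0*18 = 116 + 0 = 116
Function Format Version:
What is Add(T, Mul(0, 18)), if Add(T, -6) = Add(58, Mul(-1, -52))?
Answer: 116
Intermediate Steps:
T = 116 (T = Add(6, Add(58, Mul(-1, -52))) = Add(6, Add(58, 52)) = Add(6, 110) = 116)
Add(T, Mul(0, 18)) = Add(116, Mul(0, 18)) = Add(116, 0) = 116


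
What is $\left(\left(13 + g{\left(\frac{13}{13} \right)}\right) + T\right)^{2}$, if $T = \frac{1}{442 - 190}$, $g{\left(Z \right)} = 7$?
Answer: $\frac{25411681}{63504} \approx 400.16$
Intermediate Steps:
$T = \frac{1}{252} \approx 0.0039683$
$\left(\left(13 + g{\left(\frac{13}{13} \right)}\right) + T\right)^{2} = \left(\left(13 + 7\right) + \frac{1}{252}\right)^{2} = \left(20 + \frac{1}{252}\right)^{2} = \left(\frac{5041}{252}\right)^{2} = \frac{25411681}{63504}$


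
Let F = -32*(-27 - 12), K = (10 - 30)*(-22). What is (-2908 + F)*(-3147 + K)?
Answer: 4493620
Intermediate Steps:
K = 440 (K = -20*(-22) = 440)
F = 1248 (F = -32*(-39) = 1248)
(-2908 + F)*(-3147 + K) = (-2908 + 1248)*(-3147 + 440) = -1660*(-2707) = 4493620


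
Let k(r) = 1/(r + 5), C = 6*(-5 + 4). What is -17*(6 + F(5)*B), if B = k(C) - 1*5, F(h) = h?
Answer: 408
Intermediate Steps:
C = -6 (C = 6*(-1) = -6)
k(r) = 1/(5 + r)
B = -6 (B = 1/(5 - 6) - 1*5 = 1/(-1) - 5 = -1 - 5 = -6)
-17*(6 + F(5)*B) = -17*(6 + 5*(-6)) = -17*(6 - 30) = -17*(-24) = 408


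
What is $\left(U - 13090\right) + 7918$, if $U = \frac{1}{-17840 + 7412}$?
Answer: $- \frac{53933617}{10428} \approx -5172.0$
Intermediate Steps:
$U = - \frac{1}{10428}$ ($U = \frac{1}{-10428} = - \frac{1}{10428} \approx -9.5896 \cdot 10^{-5}$)
$\left(U - 13090\right) + 7918 = \left(- \frac{1}{10428} - 13090\right) + 7918 = - \frac{136502521}{10428} + 7918 = - \frac{53933617}{10428}$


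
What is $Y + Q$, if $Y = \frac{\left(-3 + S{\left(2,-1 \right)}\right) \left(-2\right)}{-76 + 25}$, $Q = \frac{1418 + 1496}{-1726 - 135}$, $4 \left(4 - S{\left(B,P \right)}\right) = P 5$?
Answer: $- \frac{93493}{63274} \approx -1.4776$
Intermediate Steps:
$S{\left(B,P \right)} = 4 - \frac{5 P}{4}$ ($S{\left(B,P \right)} = 4 - \frac{P 5}{4} = 4 - \frac{5 P}{4}$)
$Q = - \frac{2914}{1861}$ ($Q = \frac{2914}{-1861} = 2914 \left(- \frac{1}{1861}\right) = - \frac{2914}{1861} \approx -1.5658$)
$Y = \frac{3}{34}$ ($Y = \frac{\left(-3 + \left(4 - - \frac{5}{4}\right)\right) \left(-2\right)}{-76 + 25} = \frac{\left(-3 + \left(4 + \frac{5}{4}\right)\right) \left(-2\right)}{-51} = \left(-3 + \frac{21}{4}\right) \left(-2\right) \left(- \frac{1}{51}\right) = \frac{9}{4} \left(-2\right) \left(- \frac{1}{51}\right) = \left(- \frac{9}{2}\right) \left(- \frac{1}{51}\right) = \frac{3}{34} \approx 0.088235$)
$Y + Q = \frac{3}{34} - \frac{2914}{1861} = - \frac{93493}{63274}$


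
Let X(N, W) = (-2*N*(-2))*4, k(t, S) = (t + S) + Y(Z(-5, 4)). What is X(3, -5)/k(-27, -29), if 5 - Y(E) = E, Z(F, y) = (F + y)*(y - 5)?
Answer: -12/13 ≈ -0.92308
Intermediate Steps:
Z(F, y) = (-5 + y)*(F + y) (Z(F, y) = (F + y)*(-5 + y) = (-5 + y)*(F + y))
Y(E) = 5 - E
k(t, S) = 4 + S + t (k(t, S) = (t + S) + (5 - (4² - 5*(-5) - 5*4 - 5*4)) = (S + t) + (5 - (16 + 25 - 20 - 20)) = (S + t) + (5 - 1*1) = (S + t) + (5 - 1) = (S + t) + 4 = 4 + S + t)
X(N, W) = 16*N (X(N, W) = (4*N)*4 = 16*N)
X(3, -5)/k(-27, -29) = (16*3)/(4 - 29 - 27) = 48/(-52) = 48*(-1/52) = -12/13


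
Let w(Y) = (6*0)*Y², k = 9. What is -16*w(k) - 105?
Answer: -105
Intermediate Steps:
w(Y) = 0 (w(Y) = 0*Y² = 0)
-16*w(k) - 105 = -16*0 - 105 = 0 - 105 = -105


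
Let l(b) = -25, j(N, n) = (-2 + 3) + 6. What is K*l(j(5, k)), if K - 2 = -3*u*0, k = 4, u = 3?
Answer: -50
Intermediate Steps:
j(N, n) = 7 (j(N, n) = 1 + 6 = 7)
K = 2 (K = 2 - 3*3*0 = 2 - 9*0 = 2 + 0 = 2)
K*l(j(5, k)) = 2*(-25) = -50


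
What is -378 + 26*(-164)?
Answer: -4642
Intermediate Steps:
-378 + 26*(-164) = -378 - 4264 = -4642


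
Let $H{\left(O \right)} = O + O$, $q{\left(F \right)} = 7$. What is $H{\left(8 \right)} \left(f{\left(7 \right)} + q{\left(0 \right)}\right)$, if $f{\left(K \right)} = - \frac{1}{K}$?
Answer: $\frac{768}{7} \approx 109.71$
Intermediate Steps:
$H{\left(O \right)} = 2 O$
$H{\left(8 \right)} \left(f{\left(7 \right)} + q{\left(0 \right)}\right) = 2 \cdot 8 \left(- \frac{1}{7} + 7\right) = 16 \left(\left(-1\right) \frac{1}{7} + 7\right) = 16 \left(- \frac{1}{7} + 7\right) = 16 \cdot \frac{48}{7} = \frac{768}{7}$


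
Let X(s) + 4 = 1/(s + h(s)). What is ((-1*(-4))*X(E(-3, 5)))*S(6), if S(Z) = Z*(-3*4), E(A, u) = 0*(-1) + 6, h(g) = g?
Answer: 1128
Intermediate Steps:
E(A, u) = 6 (E(A, u) = 0 + 6 = 6)
S(Z) = -12*Z (S(Z) = Z*(-12) = -12*Z)
X(s) = -4 + 1/(2*s) (X(s) = -4 + 1/(s + s) = -4 + 1/(2*s))
((-1*(-4))*X(E(-3, 5)))*S(6) = ((-1*(-4))*(-4 + (½)/6))*(-12*6) = (4*(-4 + (½)*(⅙)))*(-72) = (4*(-4 + 1/12))*(-72) = (4*(-47/12))*(-72) = -47/3*(-72) = 1128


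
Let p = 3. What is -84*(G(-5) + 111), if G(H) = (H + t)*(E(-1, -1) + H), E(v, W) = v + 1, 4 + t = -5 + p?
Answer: -13944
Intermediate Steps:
t = -6 (t = -4 + (-5 + 3) = -4 - 2 = -6)
E(v, W) = 1 + v
G(H) = H*(-6 + H) (G(H) = (H - 6)*((1 - 1) + H) = (-6 + H)*(0 + H) = (-6 + H)*H = H*(-6 + H))
-84*(G(-5) + 111) = -84*(-5*(-6 - 5) + 111) = -84*(-5*(-11) + 111) = -84*(55 + 111) = -84*166 = -13944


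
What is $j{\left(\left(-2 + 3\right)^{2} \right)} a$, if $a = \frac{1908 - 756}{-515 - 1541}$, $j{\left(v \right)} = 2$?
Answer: $- \frac{288}{257} \approx -1.1206$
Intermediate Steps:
$a = - \frac{144}{257}$ ($a = \frac{1152}{-2056} = 1152 \left(- \frac{1}{2056}\right) = - \frac{144}{257} \approx -0.56031$)
$j{\left(\left(-2 + 3\right)^{2} \right)} a = 2 \left(- \frac{144}{257}\right) = - \frac{288}{257}$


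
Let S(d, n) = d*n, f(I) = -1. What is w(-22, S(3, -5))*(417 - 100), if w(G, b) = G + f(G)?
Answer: -7291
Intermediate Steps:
w(G, b) = -1 + G (w(G, b) = G - 1 = -1 + G)
w(-22, S(3, -5))*(417 - 100) = (-1 - 22)*(417 - 100) = -23*317 = -7291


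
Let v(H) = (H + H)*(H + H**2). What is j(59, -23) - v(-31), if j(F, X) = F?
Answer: 57719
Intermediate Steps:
v(H) = 2*H*(H + H**2) (v(H) = (2*H)*(H + H**2) = 2*H*(H + H**2))
j(59, -23) - v(-31) = 59 - 2*(-31)**2*(1 - 31) = 59 - 2*961*(-30) = 59 - 1*(-57660) = 59 + 57660 = 57719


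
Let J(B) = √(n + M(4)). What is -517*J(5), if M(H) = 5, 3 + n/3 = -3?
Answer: -517*I*√13 ≈ -1864.1*I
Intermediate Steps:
n = -18 (n = -9 + 3*(-3) = -9 - 9 = -18)
J(B) = I*√13 (J(B) = √(-18 + 5) = √(-13) = I*√13)
-517*J(5) = -517*I*√13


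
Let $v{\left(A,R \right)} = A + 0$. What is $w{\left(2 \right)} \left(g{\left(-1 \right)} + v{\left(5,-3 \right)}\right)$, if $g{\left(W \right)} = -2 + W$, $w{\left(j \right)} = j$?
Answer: $4$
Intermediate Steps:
$v{\left(A,R \right)} = A$
$w{\left(2 \right)} \left(g{\left(-1 \right)} + v{\left(5,-3 \right)}\right) = 2 \left(\left(-2 - 1\right) + 5\right) = 2 \left(-3 + 5\right) = 2 \cdot 2 = 4$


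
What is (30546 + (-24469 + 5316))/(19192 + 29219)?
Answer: 11393/48411 ≈ 0.23534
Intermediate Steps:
(30546 + (-24469 + 5316))/(19192 + 29219) = (30546 - 19153)/48411 = 11393*(1/48411) = 11393/48411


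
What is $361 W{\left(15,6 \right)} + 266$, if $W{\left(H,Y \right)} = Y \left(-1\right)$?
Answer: $-1900$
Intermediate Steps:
$W{\left(H,Y \right)} = - Y$
$361 W{\left(15,6 \right)} + 266 = 361 \left(\left(-1\right) 6\right) + 266 = 361 \left(-6\right) + 266 = -2166 + 266 = -1900$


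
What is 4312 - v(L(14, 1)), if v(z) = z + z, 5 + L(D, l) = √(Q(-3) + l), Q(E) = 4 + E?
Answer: 4322 - 2*√2 ≈ 4319.2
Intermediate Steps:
L(D, l) = -5 + √(1 + l) (L(D, l) = -5 + √((4 - 3) + l) = -5 + √(1 + l))
v(z) = 2*z
4312 - v(L(14, 1)) = 4312 - 2*(-5 + √(1 + 1)) = 4312 - 2*(-5 + √2) = 4312 - (-10 + 2*√2) = 4312 + (10 - 2*√2) = 4322 - 2*√2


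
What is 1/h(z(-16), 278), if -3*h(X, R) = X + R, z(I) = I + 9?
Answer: -3/271 ≈ -0.011070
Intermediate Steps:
z(I) = 9 + I
h(X, R) = -R/3 - X/3 (h(X, R) = -(X + R)/3 = -(R + X)/3 = -R/3 - X/3)
1/h(z(-16), 278) = 1/(-⅓*278 - (9 - 16)/3) = 1/(-278/3 - ⅓*(-7)) = 1/(-278/3 + 7/3) = 1/(-271/3) = -3/271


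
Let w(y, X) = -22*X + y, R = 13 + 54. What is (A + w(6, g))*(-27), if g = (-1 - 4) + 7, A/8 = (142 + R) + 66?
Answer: -58374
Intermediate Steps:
R = 67
A = 2200 (A = 8*((142 + 67) + 66) = 8*(209 + 66) = 8*275 = 2200)
g = 2 (g = -5 + 7 = 2)
w(y, X) = y - 22*X
(A + w(6, g))*(-27) = (2200 + (6 - 22*2))*(-27) = (2200 + (6 - 44))*(-27) = (2200 - 38)*(-27) = 2162*(-27) = -58374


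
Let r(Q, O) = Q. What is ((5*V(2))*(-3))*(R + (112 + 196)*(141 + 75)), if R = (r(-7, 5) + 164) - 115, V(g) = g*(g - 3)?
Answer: 1997100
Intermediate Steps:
V(g) = g*(-3 + g)
R = 42 (R = (-7 + 164) - 115 = 157 - 115 = 42)
((5*V(2))*(-3))*(R + (112 + 196)*(141 + 75)) = ((5*(2*(-3 + 2)))*(-3))*(42 + (112 + 196)*(141 + 75)) = ((5*(2*(-1)))*(-3))*(42 + 308*216) = ((5*(-2))*(-3))*(42 + 66528) = -10*(-3)*66570 = 30*66570 = 1997100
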